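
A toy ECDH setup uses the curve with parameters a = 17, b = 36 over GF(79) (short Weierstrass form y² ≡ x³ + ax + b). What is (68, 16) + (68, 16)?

(26, 68)

tangent at (68, 16): λ = (3·68² + 17)/(2·16) ≡ 64/32. 32⁻¹ ≡ 42 (mod 79) since 32·42 = 1344 ≡ 1, so λ ≡ 64·42 ≡ 2.
  x = λ² - 68 - 68 = 4 - 136 ≡ 26; y = λ·(68 - 26) - 16 ≡ 68. → (26, 68)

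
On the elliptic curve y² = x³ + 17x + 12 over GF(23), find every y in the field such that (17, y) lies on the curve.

x³ + 17x + 12 = 5214 ≡ 16 (mod 23).
Square roots of 16 mod 23: 4 and 19 (since 4² = 16 ≡ 16).

4, 19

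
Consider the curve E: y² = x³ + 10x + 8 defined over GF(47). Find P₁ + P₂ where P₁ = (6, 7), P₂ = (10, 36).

(6, 7) + (10, 36). λ = (36 - 7)/(10 - 6) ≡ 29/4 mod 47. 4⁻¹ ≡ 12 (mod 47), so λ ≡ 19.
  x = λ² - 6 - 10 = 361 - 16 ≡ 16; y = λ·(6 - 16) - 7 ≡ 38. → (16, 38)

(16, 38)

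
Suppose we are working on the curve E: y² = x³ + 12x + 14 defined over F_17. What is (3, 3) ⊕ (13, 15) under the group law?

(14, 11)

(3, 3) + (13, 15). λ = (15 - 3)/(13 - 3) ≡ 12/10 mod 17. 10⁻¹ ≡ 12 (mod 17), so λ ≡ 8.
  x = λ² - 3 - 13 = 64 - 16 ≡ 14; y = λ·(3 - 14) - 3 ≡ 11. → (14, 11)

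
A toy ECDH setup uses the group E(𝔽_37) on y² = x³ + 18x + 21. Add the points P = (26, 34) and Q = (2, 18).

(30, 25)

(26, 34) + (2, 18). λ = (18 - 34)/(2 - 26) ≡ 21/13 mod 37. 13⁻¹ ≡ 20 (mod 37), so λ ≡ 13.
  x = λ² - 26 - 2 = 169 - 28 ≡ 30; y = λ·(26 - 30) - 34 ≡ 25. → (30, 25)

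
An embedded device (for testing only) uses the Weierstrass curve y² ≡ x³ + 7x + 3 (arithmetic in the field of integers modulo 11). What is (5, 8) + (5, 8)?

(2, 6)

tangent at (5, 8): λ = (3·5² + 7)/(2·8) ≡ 5/5. 5⁻¹ ≡ 9 (mod 11), so λ ≡ 5·9 ≡ 1.
  x = λ² - 5 - 5 = 1 - 10 ≡ 2; y = λ·(5 - 2) - 8 ≡ 6. → (2, 6)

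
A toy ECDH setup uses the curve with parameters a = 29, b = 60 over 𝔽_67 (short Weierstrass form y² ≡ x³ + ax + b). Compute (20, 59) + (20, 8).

O

The two points share x = 20 and their y-coordinates satisfy 59 + 8 ≡ 0 (mod 67), so they are inverses. Their sum is 𝒪.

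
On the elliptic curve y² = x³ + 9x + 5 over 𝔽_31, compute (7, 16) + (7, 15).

O

The two points share x = 7 and their y-coordinates satisfy 16 + 15 ≡ 0 (mod 31), so they are inverses. Their sum is O.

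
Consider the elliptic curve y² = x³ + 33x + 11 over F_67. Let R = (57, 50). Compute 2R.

(36, 34)

tangent at (57, 50): λ = (3·57² + 33)/(2·50) ≡ 65/33. 33⁻¹ ≡ 65 (mod 67), so λ ≡ 65·65 ≡ 4.
  x = λ² - 57 - 57 = 16 - 114 ≡ 36; y = λ·(57 - 36) - 50 ≡ 34. → (36, 34)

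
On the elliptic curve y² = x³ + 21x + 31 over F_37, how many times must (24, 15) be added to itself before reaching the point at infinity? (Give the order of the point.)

10

2P: tangent at (24, 15): λ = (3·24² + 21)/(2·15) ≡ 10/30. 30⁻¹ ≡ 21 (mod 37) since 30·21 = 630 ≡ 1, so λ ≡ 10·21 ≡ 25.
  x = λ² - 24 - 24 = 625 - 48 ≡ 22; y = λ·(24 - 22) - 15 ≡ 35. → (22, 35)
3P: (22, 35) + (24, 15). λ = (15 - 35)/(24 - 22) ≡ 17/2 mod 37. 2⁻¹ ≡ 19 (mod 37), so λ ≡ 27.
  x = λ² - 22 - 24 = 729 - 46 ≡ 17; y = λ·(22 - 17) - 35 ≡ 26. → (17, 26)
4P: (17, 26) + (24, 15). λ = (15 - 26)/(24 - 17) ≡ 26/7 mod 37. 7⁻¹ ≡ 16 (mod 37), so λ ≡ 9.
  x = λ² - 17 - 24 = 81 - 41 ≡ 3; y = λ·(17 - 3) - 26 ≡ 26. → (3, 26)
5P: (3, 26) + (24, 15). λ = (15 - 26)/(24 - 3) ≡ 26/21 mod 37. 21⁻¹ ≡ 30 (mod 37) since 21·30 = 630 ≡ 1, so λ ≡ 3.
  x = λ² - 3 - 24 = 9 - 27 ≡ 19; y = λ·(3 - 19) - 26 ≡ 0. → (19, 0)
6P: (19, 0) + (24, 15). λ = (15 - 0)/(24 - 19) ≡ 15/5 mod 37. 5⁻¹ ≡ 15 (mod 37) since 5·15 = 75 ≡ 1, so λ ≡ 3.
  x = λ² - 19 - 24 = 9 - 43 ≡ 3; y = λ·(19 - 3) - 0 ≡ 11. → (3, 11)
7P: (3, 11) + (24, 15). λ = (15 - 11)/(24 - 3) ≡ 4/21 mod 37. 21⁻¹ ≡ 30 (mod 37), so λ ≡ 9.
  x = λ² - 3 - 24 = 81 - 27 ≡ 17; y = λ·(3 - 17) - 11 ≡ 11. → (17, 11)
8P: (17, 11) + (24, 15). λ = (15 - 11)/(24 - 17) ≡ 4/7 mod 37. 7⁻¹ ≡ 16 (mod 37) since 7·16 = 112 ≡ 1, so λ ≡ 27.
  x = λ² - 17 - 24 = 729 - 41 ≡ 22; y = λ·(17 - 22) - 11 ≡ 2. → (22, 2)
9P: (22, 2) + (24, 15). λ = (15 - 2)/(24 - 22) ≡ 13/2 mod 37. 2⁻¹ ≡ 19 (mod 37) since 2·19 = 38 ≡ 1, so λ ≡ 25.
  x = λ² - 22 - 24 = 625 - 46 ≡ 24; y = λ·(22 - 24) - 2 ≡ 22. → (24, 22)
10P: (24, 22) + (24, 15): same x and y₁ ≡ -y₂, so the sum is the point at infinity.
10P = the point at infinity, so the order is 10.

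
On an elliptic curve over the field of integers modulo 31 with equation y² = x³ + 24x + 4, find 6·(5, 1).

Write P = (5, 1).
Double-and-add on 6 = (110)₂. Start with P = (5, 1) for the leading 1-bit.
double: tangent at (5, 1): λ = (3·5² + 24)/(2·1) ≡ 6/2. 2⁻¹ ≡ 16 (mod 31), so λ ≡ 6·16 ≡ 3.
  x = λ² - 5 - 5 = 9 - 10 ≡ 30; y = λ·(5 - 30) - 1 ≡ 17. → (30, 17)
add P: (30, 17) + (5, 1). λ = (1 - 17)/(5 - 30) ≡ 15/6 mod 31. 6⁻¹ ≡ 26 (mod 31) since 6·26 = 156 ≡ 1, so λ ≡ 18.
  x = λ² - 30 - 5 = 324 - 35 ≡ 10; y = λ·(30 - 10) - 17 ≡ 2. → (10, 2)
double: tangent at (10, 2): λ = (3·10² + 24)/(2·2) ≡ 14/4. 4⁻¹ ≡ 8 (mod 31), so λ ≡ 14·8 ≡ 19.
  x = λ² - 10 - 10 = 361 - 20 ≡ 0; y = λ·(10 - 0) - 2 ≡ 2. → (0, 2)

(0, 2)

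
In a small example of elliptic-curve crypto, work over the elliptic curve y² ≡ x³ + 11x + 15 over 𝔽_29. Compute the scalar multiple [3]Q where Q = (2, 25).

Repeated addition: build up to 3Q.
2Q: tangent at (2, 25): λ = (3·2² + 11)/(2·25) ≡ 23/21. 21⁻¹ ≡ 18 (mod 29), so λ ≡ 23·18 ≡ 8.
  x = λ² - 2 - 2 = 64 - 4 ≡ 2; y = λ·(2 - 2) - 25 ≡ 4. → (2, 4)
3Q: (2, 4) + (2, 25): same x and y₁ ≡ -y₂, so the sum is ∞.

O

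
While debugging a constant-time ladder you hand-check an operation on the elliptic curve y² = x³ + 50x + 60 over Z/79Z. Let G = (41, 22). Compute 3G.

Repeated addition: build up to 3G.
2G: tangent at (41, 22): λ = (3·41² + 50)/(2·22) ≡ 37/44. 44⁻¹ ≡ 9 (mod 79), so λ ≡ 37·9 ≡ 17.
  x = λ² - 41 - 41 = 289 - 82 ≡ 49; y = λ·(41 - 49) - 22 ≡ 0. → (49, 0)
3G: (49, 0) + (41, 22). λ = (22 - 0)/(41 - 49) ≡ 22/71 mod 79. 71⁻¹ ≡ 69 (mod 79) since 71·69 = 4899 ≡ 1, so λ ≡ 17.
  x = λ² - 49 - 41 = 289 - 90 ≡ 41; y = λ·(49 - 41) - 0 ≡ 57. → (41, 57)

(41, 57)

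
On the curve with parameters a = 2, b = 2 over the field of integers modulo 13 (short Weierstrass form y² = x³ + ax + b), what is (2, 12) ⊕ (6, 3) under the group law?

(2, 12) + (6, 3). λ = (3 - 12)/(6 - 2) ≡ 4/4 mod 13. 4⁻¹ ≡ 10 (mod 13) since 4·10 = 40 ≡ 1, so λ ≡ 1.
  x = λ² - 2 - 6 = 1 - 8 ≡ 6; y = λ·(2 - 6) - 12 ≡ 10. → (6, 10)

(6, 10)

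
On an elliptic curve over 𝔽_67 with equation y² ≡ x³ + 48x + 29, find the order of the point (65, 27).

5

2P: tangent at (65, 27): λ = (3·65² + 48)/(2·27) ≡ 60/54. 54⁻¹ ≡ 36 (mod 67) since 54·36 = 1944 ≡ 1, so λ ≡ 60·36 ≡ 16.
  x = λ² - 65 - 65 = 256 - 130 ≡ 59; y = λ·(65 - 59) - 27 ≡ 2. → (59, 2)
3P: (59, 2) + (65, 27). λ = (27 - 2)/(65 - 59) ≡ 25/6 mod 67. 6⁻¹ ≡ 56 (mod 67), so λ ≡ 60.
  x = λ² - 59 - 65 = 3600 - 124 ≡ 59; y = λ·(59 - 59) - 2 ≡ 65. → (59, 65)
4P: (59, 65) + (65, 27). λ = (27 - 65)/(65 - 59) ≡ 29/6 mod 67. 6⁻¹ ≡ 56 (mod 67), so λ ≡ 16.
  x = λ² - 59 - 65 = 256 - 124 ≡ 65; y = λ·(59 - 65) - 65 ≡ 40. → (65, 40)
5P: (65, 40) + (65, 27): same x and y₁ ≡ -y₂, so the sum is the point at infinity.
5P = the point at infinity, so the order is 5.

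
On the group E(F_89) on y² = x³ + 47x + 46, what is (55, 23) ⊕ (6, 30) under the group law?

(48, 65)

(55, 23) + (6, 30). λ = (30 - 23)/(6 - 55) ≡ 7/40 mod 89. 40⁻¹ ≡ 69 (mod 89), so λ ≡ 38.
  x = λ² - 55 - 6 = 1444 - 61 ≡ 48; y = λ·(55 - 48) - 23 ≡ 65. → (48, 65)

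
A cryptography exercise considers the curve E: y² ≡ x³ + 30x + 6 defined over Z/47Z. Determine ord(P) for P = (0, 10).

2P: tangent at (0, 10): λ = (3·0² + 30)/(2·10) ≡ 30/20. 20⁻¹ ≡ 40 (mod 47), so λ ≡ 30·40 ≡ 25.
  x = λ² - 0 - 0 = 625 - 0 ≡ 14; y = λ·(0 - 14) - 10 ≡ 16. → (14, 16)
3P: (14, 16) + (0, 10). λ = (10 - 16)/(0 - 14) ≡ 41/33 mod 47. 33⁻¹ ≡ 10 (mod 47) since 33·10 = 330 ≡ 1, so λ ≡ 34.
  x = λ² - 14 - 0 = 1156 - 14 ≡ 14; y = λ·(14 - 14) - 16 ≡ 31. → (14, 31)
4P: (14, 31) + (0, 10). λ = (10 - 31)/(0 - 14) ≡ 26/33 mod 47. 33⁻¹ ≡ 10 (mod 47) since 33·10 = 330 ≡ 1, so λ ≡ 25.
  x = λ² - 14 - 0 = 625 - 14 ≡ 0; y = λ·(14 - 0) - 31 ≡ 37. → (0, 37)
5P: (0, 37) + (0, 10): same x and y₁ ≡ -y₂, so the sum is O.
5P = O, so the order is 5.

5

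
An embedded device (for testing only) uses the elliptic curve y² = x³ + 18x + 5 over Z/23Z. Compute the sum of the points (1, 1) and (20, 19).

(5, 17)

(1, 1) + (20, 19). λ = (19 - 1)/(20 - 1) ≡ 18/19 mod 23. 19⁻¹ ≡ 17 (mod 23), so λ ≡ 7.
  x = λ² - 1 - 20 = 49 - 21 ≡ 5; y = λ·(1 - 5) - 1 ≡ 17. → (5, 17)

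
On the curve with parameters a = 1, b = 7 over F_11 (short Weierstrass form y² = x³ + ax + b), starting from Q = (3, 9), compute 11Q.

Repeated addition: build up to 11Q.
2Q: tangent at (3, 9): λ = (3·3² + 1)/(2·9) ≡ 6/7. 7⁻¹ ≡ 8 (mod 11), so λ ≡ 6·8 ≡ 4.
  x = λ² - 3 - 3 = 16 - 6 ≡ 10; y = λ·(3 - 10) - 9 ≡ 7. → (10, 7)
3Q: (10, 7) + (3, 9). λ = (9 - 7)/(3 - 10) ≡ 2/4 mod 11. 4⁻¹ ≡ 3 (mod 11) since 4·3 = 12 ≡ 1, so λ ≡ 6.
  x = λ² - 10 - 3 = 36 - 13 ≡ 1; y = λ·(10 - 1) - 7 ≡ 3. → (1, 3)
4Q: (1, 3) + (3, 9). λ = (9 - 3)/(3 - 1) ≡ 6/2 mod 11. 2⁻¹ ≡ 6 (mod 11), so λ ≡ 3.
  x = λ² - 1 - 3 = 9 - 4 ≡ 5; y = λ·(1 - 5) - 3 ≡ 7. → (5, 7)
5Q: (5, 7) + (3, 9). λ = (9 - 7)/(3 - 5) ≡ 2/9 mod 11. 9⁻¹ ≡ 5 (mod 11) since 9·5 = 45 ≡ 1, so λ ≡ 10.
  x = λ² - 5 - 3 = 100 - 8 ≡ 4; y = λ·(5 - 4) - 7 ≡ 3. → (4, 3)
6Q: (4, 3) + (3, 9). λ = (9 - 3)/(3 - 4) ≡ 6/10 mod 11. 10⁻¹ ≡ 10 (mod 11) since 10·10 = 100 ≡ 1, so λ ≡ 5.
  x = λ² - 4 - 3 = 25 - 7 ≡ 7; y = λ·(4 - 7) - 3 ≡ 4. → (7, 4)
7Q: (7, 4) + (3, 9). λ = (9 - 4)/(3 - 7) ≡ 5/7 mod 11. 7⁻¹ ≡ 8 (mod 11), so λ ≡ 7.
  x = λ² - 7 - 3 = 49 - 10 ≡ 6; y = λ·(7 - 6) - 4 ≡ 3. → (6, 3)
8Q: (6, 3) + (3, 9). λ = (9 - 3)/(3 - 6) ≡ 6/8 mod 11. 8⁻¹ ≡ 7 (mod 11), so λ ≡ 9.
  x = λ² - 6 - 3 = 81 - 9 ≡ 6; y = λ·(6 - 6) - 3 ≡ 8. → (6, 8)
9Q: (6, 8) + (3, 9). λ = (9 - 8)/(3 - 6) ≡ 1/8 mod 11. 8⁻¹ ≡ 7 (mod 11) since 8·7 = 56 ≡ 1, so λ ≡ 7.
  x = λ² - 6 - 3 = 49 - 9 ≡ 7; y = λ·(6 - 7) - 8 ≡ 7. → (7, 7)
10Q: (7, 7) + (3, 9). λ = (9 - 7)/(3 - 7) ≡ 2/7 mod 11. 7⁻¹ ≡ 8 (mod 11), so λ ≡ 5.
  x = λ² - 7 - 3 = 25 - 10 ≡ 4; y = λ·(7 - 4) - 7 ≡ 8. → (4, 8)
11Q: (4, 8) + (3, 9). λ = (9 - 8)/(3 - 4) ≡ 1/10 mod 11. 10⁻¹ ≡ 10 (mod 11) since 10·10 = 100 ≡ 1, so λ ≡ 10.
  x = λ² - 4 - 3 = 100 - 7 ≡ 5; y = λ·(4 - 5) - 8 ≡ 4. → (5, 4)

(5, 4)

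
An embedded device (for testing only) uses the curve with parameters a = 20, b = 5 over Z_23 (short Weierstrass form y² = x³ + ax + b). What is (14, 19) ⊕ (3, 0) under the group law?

(14, 19) + (3, 0). λ = (0 - 19)/(3 - 14) ≡ 4/12 mod 23. 12⁻¹ ≡ 2 (mod 23) since 12·2 = 24 ≡ 1, so λ ≡ 8.
  x = λ² - 14 - 3 = 64 - 17 ≡ 1; y = λ·(14 - 1) - 19 ≡ 16. → (1, 16)

(1, 16)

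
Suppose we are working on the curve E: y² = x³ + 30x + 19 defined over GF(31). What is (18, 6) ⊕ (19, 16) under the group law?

(18, 6) + (19, 16). λ = (16 - 6)/(19 - 18) ≡ 10/1 mod 31. 1⁻¹ ≡ 1 (mod 31), so λ ≡ 10.
  x = λ² - 18 - 19 = 100 - 37 ≡ 1; y = λ·(18 - 1) - 6 ≡ 9. → (1, 9)

(1, 9)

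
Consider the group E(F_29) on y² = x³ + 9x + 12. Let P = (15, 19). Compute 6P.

Double-and-add on 6 = (110)₂. Start with P = (15, 19) for the leading 1-bit.
double: tangent at (15, 19): λ = (3·15² + 9)/(2·19) ≡ 17/9. 9⁻¹ ≡ 13 (mod 29) since 9·13 = 117 ≡ 1, so λ ≡ 17·13 ≡ 18.
  x = λ² - 15 - 15 = 324 - 30 ≡ 4; y = λ·(15 - 4) - 19 ≡ 5. → (4, 5)
add P: (4, 5) + (15, 19). λ = (19 - 5)/(15 - 4) ≡ 14/11 mod 29. 11⁻¹ ≡ 8 (mod 29), so λ ≡ 25.
  x = λ² - 4 - 15 = 625 - 19 ≡ 26; y = λ·(4 - 26) - 5 ≡ 25. → (26, 25)
double: tangent at (26, 25): λ = (3·26² + 9)/(2·25) ≡ 7/21. 21⁻¹ ≡ 18 (mod 29), so λ ≡ 7·18 ≡ 10.
  x = λ² - 26 - 26 = 100 - 52 ≡ 19; y = λ·(26 - 19) - 25 ≡ 16. → (19, 16)

(19, 16)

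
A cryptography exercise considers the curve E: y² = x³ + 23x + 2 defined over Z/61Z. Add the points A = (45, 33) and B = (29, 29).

(45, 33) + (29, 29). λ = (29 - 33)/(29 - 45) ≡ 57/45 mod 61. 45⁻¹ ≡ 19 (mod 61) since 45·19 = 855 ≡ 1, so λ ≡ 46.
  x = λ² - 45 - 29 = 2116 - 74 ≡ 29; y = λ·(45 - 29) - 33 ≡ 32. → (29, 32)

(29, 32)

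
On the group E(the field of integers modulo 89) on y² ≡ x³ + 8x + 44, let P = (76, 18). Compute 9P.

(68, 82)

Repeated addition: build up to 9P.
2P: tangent at (76, 18): λ = (3·76² + 8)/(2·18) ≡ 70/36. 36⁻¹ ≡ 47 (mod 89) since 36·47 = 1692 ≡ 1, so λ ≡ 70·47 ≡ 86.
  x = λ² - 76 - 76 = 7396 - 152 ≡ 35; y = λ·(76 - 35) - 18 ≡ 37. → (35, 37)
3P: (35, 37) + (76, 18). λ = (18 - 37)/(76 - 35) ≡ 70/41 mod 89. 41⁻¹ ≡ 76 (mod 89), so λ ≡ 69.
  x = λ² - 35 - 76 = 4761 - 111 ≡ 22; y = λ·(35 - 22) - 37 ≡ 59. → (22, 59)
4P: (22, 59) + (76, 18). λ = (18 - 59)/(76 - 22) ≡ 48/54 mod 89. 54⁻¹ ≡ 61 (mod 89), so λ ≡ 80.
  x = λ² - 22 - 76 = 6400 - 98 ≡ 72; y = λ·(22 - 72) - 59 ≡ 35. → (72, 35)
5P: (72, 35) + (76, 18). λ = (18 - 35)/(76 - 72) ≡ 72/4 mod 89. 4⁻¹ ≡ 67 (mod 89), so λ ≡ 18.
  x = λ² - 72 - 76 = 324 - 148 ≡ 87; y = λ·(72 - 87) - 35 ≡ 51. → (87, 51)
6P: (87, 51) + (76, 18). λ = (18 - 51)/(76 - 87) ≡ 56/78 mod 89. 78⁻¹ ≡ 8 (mod 89), so λ ≡ 3.
  x = λ² - 87 - 76 = 9 - 163 ≡ 24; y = λ·(87 - 24) - 51 ≡ 49. → (24, 49)
7P: (24, 49) + (76, 18). λ = (18 - 49)/(76 - 24) ≡ 58/52 mod 89. 52⁻¹ ≡ 12 (mod 89), so λ ≡ 73.
  x = λ² - 24 - 76 = 5329 - 100 ≡ 67; y = λ·(24 - 67) - 49 ≡ 16. → (67, 16)
8P: (67, 16) + (76, 18). λ = (18 - 16)/(76 - 67) ≡ 2/9 mod 89. 9⁻¹ ≡ 10 (mod 89), so λ ≡ 20.
  x = λ² - 67 - 76 = 400 - 143 ≡ 79; y = λ·(67 - 79) - 16 ≡ 11. → (79, 11)
9P: (79, 11) + (76, 18). λ = (18 - 11)/(76 - 79) ≡ 7/86 mod 89. 86⁻¹ ≡ 59 (mod 89) since 86·59 = 5074 ≡ 1, so λ ≡ 57.
  x = λ² - 79 - 76 = 3249 - 155 ≡ 68; y = λ·(79 - 68) - 11 ≡ 82. → (68, 82)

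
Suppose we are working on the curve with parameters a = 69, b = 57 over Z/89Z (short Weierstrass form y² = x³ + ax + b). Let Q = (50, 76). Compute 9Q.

Double-and-add on 9 = (1001)₂. Start with Q = (50, 76) for the leading 1-bit.
double: tangent at (50, 76): λ = (3·50² + 69)/(2·76) ≡ 4/63. 63⁻¹ ≡ 65 (mod 89) since 63·65 = 4095 ≡ 1, so λ ≡ 4·65 ≡ 82.
  x = λ² - 50 - 50 = 6724 - 100 ≡ 38; y = λ·(50 - 38) - 76 ≡ 18. → (38, 18)
double: tangent at (38, 18): λ = (3·38² + 69)/(2·18) ≡ 40/36. 36⁻¹ ≡ 47 (mod 89), so λ ≡ 40·47 ≡ 11.
  x = λ² - 38 - 38 = 121 - 76 ≡ 45; y = λ·(38 - 45) - 18 ≡ 83. → (45, 83)
double: tangent at (45, 83): λ = (3·45² + 69)/(2·83) ≡ 3/77. 77⁻¹ ≡ 37 (mod 89) since 77·37 = 2849 ≡ 1, so λ ≡ 3·37 ≡ 22.
  x = λ² - 45 - 45 = 484 - 90 ≡ 38; y = λ·(45 - 38) - 83 ≡ 71. → (38, 71)
add Q: (38, 71) + (50, 76). λ = (76 - 71)/(50 - 38) ≡ 5/12 mod 89. 12⁻¹ ≡ 52 (mod 89) since 12·52 = 624 ≡ 1, so λ ≡ 82.
  x = λ² - 38 - 50 = 6724 - 88 ≡ 50; y = λ·(38 - 50) - 71 ≡ 13. → (50, 13)

(50, 13)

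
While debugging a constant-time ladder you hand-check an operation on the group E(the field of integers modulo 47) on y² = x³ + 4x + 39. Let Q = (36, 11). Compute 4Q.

Repeated addition: build up to 4Q.
2Q: tangent at (36, 11): λ = (3·36² + 4)/(2·11) ≡ 38/22. 22⁻¹ ≡ 15 (mod 47), so λ ≡ 38·15 ≡ 6.
  x = λ² - 36 - 36 = 36 - 72 ≡ 11; y = λ·(36 - 11) - 11 ≡ 45. → (11, 45)
3Q: (11, 45) + (36, 11). λ = (11 - 45)/(36 - 11) ≡ 13/25 mod 47. 25⁻¹ ≡ 32 (mod 47), so λ ≡ 40.
  x = λ² - 11 - 36 = 1600 - 47 ≡ 2; y = λ·(11 - 2) - 45 ≡ 33. → (2, 33)
4Q: (2, 33) + (36, 11). λ = (11 - 33)/(36 - 2) ≡ 25/34 mod 47. 34⁻¹ ≡ 18 (mod 47), so λ ≡ 27.
  x = λ² - 2 - 36 = 729 - 38 ≡ 33; y = λ·(2 - 33) - 33 ≡ 23. → (33, 23)

(33, 23)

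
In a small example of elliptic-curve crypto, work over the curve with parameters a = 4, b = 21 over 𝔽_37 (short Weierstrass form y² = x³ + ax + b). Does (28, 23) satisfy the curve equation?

y² = 23² ≡ 11; x³ + 4x + 21 = 22085 ≡ 33 (mod 37). 11 ≠ 33.

no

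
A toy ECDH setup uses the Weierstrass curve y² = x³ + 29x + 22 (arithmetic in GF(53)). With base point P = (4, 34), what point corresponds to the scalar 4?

(51, 50)

Repeated addition: build up to 4P.
2P: tangent at (4, 34): λ = (3·4² + 29)/(2·34) ≡ 24/15. 15⁻¹ ≡ 46 (mod 53), so λ ≡ 24·46 ≡ 44.
  x = λ² - 4 - 4 = 1936 - 8 ≡ 20; y = λ·(4 - 20) - 34 ≡ 4. → (20, 4)
3P: (20, 4) + (4, 34). λ = (34 - 4)/(4 - 20) ≡ 30/37 mod 53. 37⁻¹ ≡ 43 (mod 53), so λ ≡ 18.
  x = λ² - 20 - 4 = 324 - 24 ≡ 35; y = λ·(20 - 35) - 4 ≡ 44. → (35, 44)
4P: (35, 44) + (4, 34). λ = (34 - 44)/(4 - 35) ≡ 43/22 mod 53. 22⁻¹ ≡ 41 (mod 53) since 22·41 = 902 ≡ 1, so λ ≡ 14.
  x = λ² - 35 - 4 = 196 - 39 ≡ 51; y = λ·(35 - 51) - 44 ≡ 50. → (51, 50)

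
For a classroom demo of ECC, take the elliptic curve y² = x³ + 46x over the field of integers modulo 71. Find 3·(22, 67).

Write Q = (22, 67).
Repeated addition: build up to 3Q.
2Q: tangent at (22, 67): λ = (3·22² + 46)/(2·67) ≡ 7/63. 63⁻¹ ≡ 62 (mod 71), so λ ≡ 7·62 ≡ 8.
  x = λ² - 22 - 22 = 64 - 44 ≡ 20; y = λ·(22 - 20) - 67 ≡ 20. → (20, 20)
3Q: (20, 20) + (22, 67). λ = (67 - 20)/(22 - 20) ≡ 47/2 mod 71. 2⁻¹ ≡ 36 (mod 71), so λ ≡ 59.
  x = λ² - 20 - 22 = 3481 - 42 ≡ 31; y = λ·(20 - 31) - 20 ≡ 41. → (31, 41)

(31, 41)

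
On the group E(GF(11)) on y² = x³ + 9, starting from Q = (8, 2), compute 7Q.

(8, 2)

Double-and-add on 7 = (111)₂. Start with Q = (8, 2) for the leading 1-bit.
double: tangent at (8, 2): λ = (3·8² + 0)/(2·2) ≡ 5/4. 4⁻¹ ≡ 3 (mod 11), so λ ≡ 5·3 ≡ 4.
  x = λ² - 8 - 8 = 16 - 16 ≡ 0; y = λ·(8 - 0) - 2 ≡ 8. → (0, 8)
add Q: (0, 8) + (8, 2). λ = (2 - 8)/(8 - 0) ≡ 5/8 mod 11. 8⁻¹ ≡ 7 (mod 11), so λ ≡ 2.
  x = λ² - 0 - 8 = 4 - 8 ≡ 7; y = λ·(0 - 7) - 8 ≡ 0. → (7, 0)
double: (7, 0) + (7, 0): same x and y₁ ≡ -y₂, so the sum is O.
add Q: O + (8, 2) = (8, 2) (identity).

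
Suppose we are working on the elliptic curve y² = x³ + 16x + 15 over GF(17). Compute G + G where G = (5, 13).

(15, 3)

tangent at (5, 13): λ = (3·5² + 16)/(2·13) ≡ 6/9. 9⁻¹ ≡ 2 (mod 17) since 9·2 = 18 ≡ 1, so λ ≡ 6·2 ≡ 12.
  x = λ² - 5 - 5 = 144 - 10 ≡ 15; y = λ·(5 - 15) - 13 ≡ 3. → (15, 3)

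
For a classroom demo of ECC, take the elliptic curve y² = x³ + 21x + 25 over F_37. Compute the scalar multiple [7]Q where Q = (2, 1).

O

Repeated addition: build up to 7Q.
2Q: tangent at (2, 1): λ = (3·2² + 21)/(2·1) ≡ 33/2. 2⁻¹ ≡ 19 (mod 37) since 2·19 = 38 ≡ 1, so λ ≡ 33·19 ≡ 35.
  x = λ² - 2 - 2 = 1225 - 4 ≡ 0; y = λ·(2 - 0) - 1 ≡ 32. → (0, 32)
3Q: (0, 32) + (2, 1). λ = (1 - 32)/(2 - 0) ≡ 6/2 mod 37. 2⁻¹ ≡ 19 (mod 37), so λ ≡ 3.
  x = λ² - 0 - 2 = 9 - 2 ≡ 7; y = λ·(0 - 7) - 32 ≡ 21. → (7, 21)
4Q: (7, 21) + (2, 1). λ = (1 - 21)/(2 - 7) ≡ 17/32 mod 37. 32⁻¹ ≡ 22 (mod 37) since 32·22 = 704 ≡ 1, so λ ≡ 4.
  x = λ² - 7 - 2 = 16 - 9 ≡ 7; y = λ·(7 - 7) - 21 ≡ 16. → (7, 16)
5Q: (7, 16) + (2, 1). λ = (1 - 16)/(2 - 7) ≡ 22/32 mod 37. 32⁻¹ ≡ 22 (mod 37), so λ ≡ 3.
  x = λ² - 7 - 2 = 9 - 9 ≡ 0; y = λ·(7 - 0) - 16 ≡ 5. → (0, 5)
6Q: (0, 5) + (2, 1). λ = (1 - 5)/(2 - 0) ≡ 33/2 mod 37. 2⁻¹ ≡ 19 (mod 37), so λ ≡ 35.
  x = λ² - 0 - 2 = 1225 - 2 ≡ 2; y = λ·(0 - 2) - 5 ≡ 36. → (2, 36)
7Q: (2, 36) + (2, 1): same x and y₁ ≡ -y₂, so the sum is O.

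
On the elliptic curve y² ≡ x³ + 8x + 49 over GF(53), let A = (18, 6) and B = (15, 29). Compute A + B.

(18, 6) + (15, 29). λ = (29 - 6)/(15 - 18) ≡ 23/50 mod 53. 50⁻¹ ≡ 35 (mod 53) since 50·35 = 1750 ≡ 1, so λ ≡ 10.
  x = λ² - 18 - 15 = 100 - 33 ≡ 14; y = λ·(18 - 14) - 6 ≡ 34. → (14, 34)

(14, 34)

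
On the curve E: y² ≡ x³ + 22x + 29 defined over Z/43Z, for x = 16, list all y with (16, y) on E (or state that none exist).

x³ + 22x + 29 = 4477 ≡ 5 (mod 43).
5 is a non-residue mod 43; no y exists.

none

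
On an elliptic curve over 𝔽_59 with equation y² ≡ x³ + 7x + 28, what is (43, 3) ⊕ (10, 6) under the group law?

(43, 3) + (10, 6). λ = (6 - 3)/(10 - 43) ≡ 3/26 mod 59. 26⁻¹ ≡ 25 (mod 59) since 26·25 = 650 ≡ 1, so λ ≡ 16.
  x = λ² - 43 - 10 = 256 - 53 ≡ 26; y = λ·(43 - 26) - 3 ≡ 33. → (26, 33)

(26, 33)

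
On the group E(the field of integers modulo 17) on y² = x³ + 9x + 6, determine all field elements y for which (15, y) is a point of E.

none

x³ + 9x + 6 = 3516 ≡ 14 (mod 17).
14 is a non-residue mod 17; no y exists.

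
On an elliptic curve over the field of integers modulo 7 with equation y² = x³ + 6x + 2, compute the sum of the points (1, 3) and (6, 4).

(1, 3) + (6, 4). λ = (4 - 3)/(6 - 1) ≡ 1/5 mod 7. 5⁻¹ ≡ 3 (mod 7) since 5·3 = 15 ≡ 1, so λ ≡ 3.
  x = λ² - 1 - 6 = 9 - 7 ≡ 2; y = λ·(1 - 2) - 3 ≡ 1. → (2, 1)

(2, 1)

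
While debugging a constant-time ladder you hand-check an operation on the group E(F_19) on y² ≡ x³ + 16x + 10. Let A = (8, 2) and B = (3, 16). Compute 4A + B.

First 4A:
Repeated addition: build up to 4A.
2A: tangent at (8, 2): λ = (3·8² + 16)/(2·2) ≡ 18/4. 4⁻¹ ≡ 5 (mod 19), so λ ≡ 18·5 ≡ 14.
  x = λ² - 8 - 8 = 196 - 16 ≡ 9; y = λ·(8 - 9) - 2 ≡ 3. → (9, 3)
3A: (9, 3) + (8, 2). λ = (2 - 3)/(8 - 9) ≡ 18/18 mod 19. 18⁻¹ ≡ 18 (mod 19), so λ ≡ 1.
  x = λ² - 9 - 8 = 1 - 17 ≡ 3; y = λ·(9 - 3) - 3 ≡ 3. → (3, 3)
4A: (3, 3) + (8, 2). λ = (2 - 3)/(8 - 3) ≡ 18/5 mod 19. 5⁻¹ ≡ 4 (mod 19) since 5·4 = 20 ≡ 1, so λ ≡ 15.
  x = λ² - 3 - 8 = 225 - 11 ≡ 5; y = λ·(3 - 5) - 3 ≡ 5. → (5, 5)
4A = (5, 5).
Finally 4A + B:
(5, 5) + (3, 16). λ = (16 - 5)/(3 - 5) ≡ 11/17 mod 19. 17⁻¹ ≡ 9 (mod 19) since 17·9 = 153 ≡ 1, so λ ≡ 4.
  x = λ² - 5 - 3 = 16 - 8 ≡ 8; y = λ·(5 - 8) - 5 ≡ 2. → (8, 2)

(8, 2)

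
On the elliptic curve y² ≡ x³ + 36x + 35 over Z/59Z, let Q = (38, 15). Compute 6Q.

(12, 37)

Repeated addition: build up to 6Q.
2Q: tangent at (38, 15): λ = (3·38² + 36)/(2·15) ≡ 2/30. 30⁻¹ ≡ 2 (mod 59), so λ ≡ 2·2 ≡ 4.
  x = λ² - 38 - 38 = 16 - 76 ≡ 58; y = λ·(38 - 58) - 15 ≡ 23. → (58, 23)
3Q: (58, 23) + (38, 15). λ = (15 - 23)/(38 - 58) ≡ 51/39 mod 59. 39⁻¹ ≡ 56 (mod 59), so λ ≡ 24.
  x = λ² - 58 - 38 = 576 - 96 ≡ 8; y = λ·(58 - 8) - 23 ≡ 56. → (8, 56)
4Q: (8, 56) + (38, 15). λ = (15 - 56)/(38 - 8) ≡ 18/30 mod 59. 30⁻¹ ≡ 2 (mod 59), so λ ≡ 36.
  x = λ² - 8 - 38 = 1296 - 46 ≡ 11; y = λ·(8 - 11) - 56 ≡ 13. → (11, 13)
5Q: (11, 13) + (38, 15). λ = (15 - 13)/(38 - 11) ≡ 2/27 mod 59. 27⁻¹ ≡ 35 (mod 59), so λ ≡ 11.
  x = λ² - 11 - 38 = 121 - 49 ≡ 13; y = λ·(11 - 13) - 13 ≡ 24. → (13, 24)
6Q: (13, 24) + (38, 15). λ = (15 - 24)/(38 - 13) ≡ 50/25 mod 59. 25⁻¹ ≡ 26 (mod 59) since 25·26 = 650 ≡ 1, so λ ≡ 2.
  x = λ² - 13 - 38 = 4 - 51 ≡ 12; y = λ·(13 - 12) - 24 ≡ 37. → (12, 37)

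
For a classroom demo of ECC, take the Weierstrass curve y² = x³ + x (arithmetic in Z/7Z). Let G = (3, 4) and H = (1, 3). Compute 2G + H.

First 2G:
Repeated addition: build up to 2G.
2G: tangent at (3, 4): λ = (3·3² + 1)/(2·4) ≡ 0/1. 1⁻¹ ≡ 1 (mod 7), so λ ≡ 0·1 ≡ 0.
  x = λ² - 3 - 3 = 0 - 6 ≡ 1; y = λ·(3 - 1) - 4 ≡ 3. → (1, 3)
2G = (1, 3).
Finally 2G + H:
tangent at (1, 3): λ = (3·1² + 1)/(2·3) ≡ 4/6. 6⁻¹ ≡ 6 (mod 7), so λ ≡ 4·6 ≡ 3.
  x = λ² - 1 - 1 = 9 - 2 ≡ 0; y = λ·(1 - 0) - 3 ≡ 0. → (0, 0)

(0, 0)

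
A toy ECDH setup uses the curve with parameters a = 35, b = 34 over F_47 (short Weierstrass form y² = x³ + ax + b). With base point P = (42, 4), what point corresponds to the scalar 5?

Repeated addition: build up to 5P.
2P: tangent at (42, 4): λ = (3·42² + 35)/(2·4) ≡ 16/8. 8⁻¹ ≡ 6 (mod 47) since 8·6 = 48 ≡ 1, so λ ≡ 16·6 ≡ 2.
  x = λ² - 42 - 42 = 4 - 84 ≡ 14; y = λ·(42 - 14) - 4 ≡ 5. → (14, 5)
3P: (14, 5) + (42, 4). λ = (4 - 5)/(42 - 14) ≡ 46/28 mod 47. 28⁻¹ ≡ 42 (mod 47), so λ ≡ 5.
  x = λ² - 14 - 42 = 25 - 56 ≡ 16; y = λ·(14 - 16) - 5 ≡ 32. → (16, 32)
4P: (16, 32) + (42, 4). λ = (4 - 32)/(42 - 16) ≡ 19/26 mod 47. 26⁻¹ ≡ 38 (mod 47) since 26·38 = 988 ≡ 1, so λ ≡ 17.
  x = λ² - 16 - 42 = 289 - 58 ≡ 43; y = λ·(16 - 43) - 32 ≡ 26. → (43, 26)
5P: (43, 26) + (42, 4). λ = (4 - 26)/(42 - 43) ≡ 25/46 mod 47. 46⁻¹ ≡ 46 (mod 47), so λ ≡ 22.
  x = λ² - 43 - 42 = 484 - 85 ≡ 23; y = λ·(43 - 23) - 26 ≡ 38. → (23, 38)

(23, 38)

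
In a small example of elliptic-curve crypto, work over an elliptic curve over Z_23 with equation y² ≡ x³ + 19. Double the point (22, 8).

tangent at (22, 8): λ = (3·22² + 0)/(2·8) ≡ 3/16. 16⁻¹ ≡ 13 (mod 23) since 16·13 = 208 ≡ 1, so λ ≡ 3·13 ≡ 16.
  x = λ² - 22 - 22 = 256 - 44 ≡ 5; y = λ·(22 - 5) - 8 ≡ 11. → (5, 11)

(5, 11)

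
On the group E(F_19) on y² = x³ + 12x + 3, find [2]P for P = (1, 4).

tangent at (1, 4): λ = (3·1² + 12)/(2·4) ≡ 15/8. 8⁻¹ ≡ 12 (mod 19), so λ ≡ 15·12 ≡ 9.
  x = λ² - 1 - 1 = 81 - 2 ≡ 3; y = λ·(1 - 3) - 4 ≡ 16. → (3, 16)

(3, 16)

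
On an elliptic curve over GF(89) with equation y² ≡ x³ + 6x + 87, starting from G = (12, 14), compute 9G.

Repeated addition: build up to 9G.
2G: tangent at (12, 14): λ = (3·12² + 6)/(2·14) ≡ 82/28. 28⁻¹ ≡ 35 (mod 89), so λ ≡ 82·35 ≡ 22.
  x = λ² - 12 - 12 = 484 - 24 ≡ 15; y = λ·(12 - 15) - 14 ≡ 9. → (15, 9)
3G: (15, 9) + (12, 14). λ = (14 - 9)/(12 - 15) ≡ 5/86 mod 89. 86⁻¹ ≡ 59 (mod 89), so λ ≡ 28.
  x = λ² - 15 - 12 = 784 - 27 ≡ 45; y = λ·(15 - 45) - 9 ≡ 41. → (45, 41)
4G: (45, 41) + (12, 14). λ = (14 - 41)/(12 - 45) ≡ 62/56 mod 89. 56⁻¹ ≡ 62 (mod 89), so λ ≡ 17.
  x = λ² - 45 - 12 = 289 - 57 ≡ 54; y = λ·(45 - 54) - 41 ≡ 73. → (54, 73)
5G: (54, 73) + (12, 14). λ = (14 - 73)/(12 - 54) ≡ 30/47 mod 89. 47⁻¹ ≡ 36 (mod 89), so λ ≡ 12.
  x = λ² - 54 - 12 = 144 - 66 ≡ 78; y = λ·(54 - 78) - 73 ≡ 84. → (78, 84)
6G: (78, 84) + (12, 14). λ = (14 - 84)/(12 - 78) ≡ 19/23 mod 89. 23⁻¹ ≡ 31 (mod 89), so λ ≡ 55.
  x = λ² - 78 - 12 = 3025 - 90 ≡ 87; y = λ·(78 - 87) - 84 ≡ 44. → (87, 44)
7G: (87, 44) + (12, 14). λ = (14 - 44)/(12 - 87) ≡ 59/14 mod 89. 14⁻¹ ≡ 70 (mod 89) since 14·70 = 980 ≡ 1, so λ ≡ 36.
  x = λ² - 87 - 12 = 1296 - 99 ≡ 40; y = λ·(87 - 40) - 44 ≡ 46. → (40, 46)
8G: (40, 46) + (12, 14). λ = (14 - 46)/(12 - 40) ≡ 57/61 mod 89. 61⁻¹ ≡ 54 (mod 89), so λ ≡ 52.
  x = λ² - 40 - 12 = 2704 - 52 ≡ 71; y = λ·(40 - 71) - 46 ≡ 33. → (71, 33)
9G: (71, 33) + (12, 14). λ = (14 - 33)/(12 - 71) ≡ 70/30 mod 89. 30⁻¹ ≡ 3 (mod 89) since 30·3 = 90 ≡ 1, so λ ≡ 32.
  x = λ² - 71 - 12 = 1024 - 83 ≡ 51; y = λ·(71 - 51) - 33 ≡ 73. → (51, 73)

(51, 73)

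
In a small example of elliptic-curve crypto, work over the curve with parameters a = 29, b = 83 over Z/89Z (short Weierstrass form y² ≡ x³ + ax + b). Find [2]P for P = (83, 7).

tangent at (83, 7): λ = (3·83² + 29)/(2·7) ≡ 48/14. 14⁻¹ ≡ 70 (mod 89), so λ ≡ 48·70 ≡ 67.
  x = λ² - 83 - 83 = 4489 - 166 ≡ 51; y = λ·(83 - 51) - 7 ≡ 1. → (51, 1)

(51, 1)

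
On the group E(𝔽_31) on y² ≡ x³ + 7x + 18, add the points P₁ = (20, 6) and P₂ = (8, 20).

(19, 29)

(20, 6) + (8, 20). λ = (20 - 6)/(8 - 20) ≡ 14/19 mod 31. 19⁻¹ ≡ 18 (mod 31) since 19·18 = 342 ≡ 1, so λ ≡ 4.
  x = λ² - 20 - 8 = 16 - 28 ≡ 19; y = λ·(20 - 19) - 6 ≡ 29. → (19, 29)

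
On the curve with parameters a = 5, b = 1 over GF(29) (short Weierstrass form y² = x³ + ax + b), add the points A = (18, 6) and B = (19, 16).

(5, 8)

(18, 6) + (19, 16). λ = (16 - 6)/(19 - 18) ≡ 10/1 mod 29. 1⁻¹ ≡ 1 (mod 29), so λ ≡ 10.
  x = λ² - 18 - 19 = 100 - 37 ≡ 5; y = λ·(18 - 5) - 6 ≡ 8. → (5, 8)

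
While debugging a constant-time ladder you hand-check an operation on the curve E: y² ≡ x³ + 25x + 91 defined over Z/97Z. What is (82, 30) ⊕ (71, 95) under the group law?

(82, 30) + (71, 95). λ = (95 - 30)/(71 - 82) ≡ 65/86 mod 97. 86⁻¹ ≡ 44 (mod 97), so λ ≡ 47.
  x = λ² - 82 - 71 = 2209 - 153 ≡ 19; y = λ·(82 - 19) - 30 ≡ 21. → (19, 21)

(19, 21)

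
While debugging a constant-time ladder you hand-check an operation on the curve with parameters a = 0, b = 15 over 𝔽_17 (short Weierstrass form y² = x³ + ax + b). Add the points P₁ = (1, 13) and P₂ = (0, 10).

(1, 13) + (0, 10). λ = (10 - 13)/(0 - 1) ≡ 14/16 mod 17. 16⁻¹ ≡ 16 (mod 17), so λ ≡ 3.
  x = λ² - 1 - 0 = 9 - 1 ≡ 8; y = λ·(1 - 8) - 13 ≡ 0. → (8, 0)

(8, 0)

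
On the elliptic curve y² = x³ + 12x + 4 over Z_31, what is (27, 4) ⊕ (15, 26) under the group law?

(7, 11)

(27, 4) + (15, 26). λ = (26 - 4)/(15 - 27) ≡ 22/19 mod 31. 19⁻¹ ≡ 18 (mod 31), so λ ≡ 24.
  x = λ² - 27 - 15 = 576 - 42 ≡ 7; y = λ·(27 - 7) - 4 ≡ 11. → (7, 11)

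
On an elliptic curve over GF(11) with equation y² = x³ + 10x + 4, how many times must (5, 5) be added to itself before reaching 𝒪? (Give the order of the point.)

2P: tangent at (5, 5): λ = (3·5² + 10)/(2·5) ≡ 8/10. 10⁻¹ ≡ 10 (mod 11), so λ ≡ 8·10 ≡ 3.
  x = λ² - 5 - 5 = 9 - 10 ≡ 10; y = λ·(5 - 10) - 5 ≡ 2. → (10, 2)
3P: (10, 2) + (5, 5). λ = (5 - 2)/(5 - 10) ≡ 3/6 mod 11. 6⁻¹ ≡ 2 (mod 11), so λ ≡ 6.
  x = λ² - 10 - 5 = 36 - 15 ≡ 10; y = λ·(10 - 10) - 2 ≡ 9. → (10, 9)
4P: (10, 9) + (5, 5). λ = (5 - 9)/(5 - 10) ≡ 7/6 mod 11. 6⁻¹ ≡ 2 (mod 11), so λ ≡ 3.
  x = λ² - 10 - 5 = 9 - 15 ≡ 5; y = λ·(10 - 5) - 9 ≡ 6. → (5, 6)
5P: (5, 6) + (5, 5): same x and y₁ ≡ -y₂, so the sum is 𝒪.
5P = 𝒪, so the order is 5.

5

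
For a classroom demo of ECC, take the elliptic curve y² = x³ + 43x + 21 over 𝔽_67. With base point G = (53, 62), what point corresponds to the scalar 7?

Double-and-add on 7 = (111)₂. Start with G = (53, 62) for the leading 1-bit.
double: tangent at (53, 62): λ = (3·53² + 43)/(2·62) ≡ 28/57. 57⁻¹ ≡ 20 (mod 67), so λ ≡ 28·20 ≡ 24.
  x = λ² - 53 - 53 = 576 - 106 ≡ 1; y = λ·(53 - 1) - 62 ≡ 47. → (1, 47)
add G: (1, 47) + (53, 62). λ = (62 - 47)/(53 - 1) ≡ 15/52 mod 67. 52⁻¹ ≡ 58 (mod 67) since 52·58 = 3016 ≡ 1, so λ ≡ 66.
  x = λ² - 1 - 53 = 4356 - 54 ≡ 14; y = λ·(1 - 14) - 47 ≡ 33. → (14, 33)
double: tangent at (14, 33): λ = (3·14² + 43)/(2·33) ≡ 28/66. 66⁻¹ ≡ 66 (mod 67) since 66·66 = 4356 ≡ 1, so λ ≡ 28·66 ≡ 39.
  x = λ² - 14 - 14 = 1521 - 28 ≡ 19; y = λ·(14 - 19) - 33 ≡ 40. → (19, 40)
add G: (19, 40) + (53, 62). λ = (62 - 40)/(53 - 19) ≡ 22/34 mod 67. 34⁻¹ ≡ 2 (mod 67) since 34·2 = 68 ≡ 1, so λ ≡ 44.
  x = λ² - 19 - 53 = 1936 - 72 ≡ 55; y = λ·(19 - 55) - 40 ≡ 51. → (55, 51)

(55, 51)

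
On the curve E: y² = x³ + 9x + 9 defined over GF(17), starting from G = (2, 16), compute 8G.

O

Double-and-add on 8 = (1000)₂. Start with G = (2, 16) for the leading 1-bit.
double: tangent at (2, 16): λ = (3·2² + 9)/(2·16) ≡ 4/15. 15⁻¹ ≡ 8 (mod 17), so λ ≡ 4·8 ≡ 15.
  x = λ² - 2 - 2 = 225 - 4 ≡ 0; y = λ·(2 - 0) - 16 ≡ 14. → (0, 14)
double: tangent at (0, 14): λ = (3·0² + 9)/(2·14) ≡ 9/11. 11⁻¹ ≡ 14 (mod 17) since 11·14 = 154 ≡ 1, so λ ≡ 9·14 ≡ 7.
  x = λ² - 0 - 0 = 49 - 0 ≡ 15; y = λ·(0 - 15) - 14 ≡ 0. → (15, 0)
double: (15, 0) + (15, 0): same x and y₁ ≡ -y₂, so the sum is ∞.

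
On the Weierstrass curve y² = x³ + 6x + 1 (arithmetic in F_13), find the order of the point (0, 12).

2P: tangent at (0, 12): λ = (3·0² + 6)/(2·12) ≡ 6/11. 11⁻¹ ≡ 6 (mod 13), so λ ≡ 6·6 ≡ 10.
  x = λ² - 0 - 0 = 100 - 0 ≡ 9; y = λ·(0 - 9) - 12 ≡ 2. → (9, 2)
3P: (9, 2) + (0, 12). λ = (12 - 2)/(0 - 9) ≡ 10/4 mod 13. 4⁻¹ ≡ 10 (mod 13) since 4·10 = 40 ≡ 1, so λ ≡ 9.
  x = λ² - 9 - 0 = 81 - 9 ≡ 7; y = λ·(9 - 7) - 2 ≡ 3. → (7, 3)
4P: (7, 3) + (0, 12). λ = (12 - 3)/(0 - 7) ≡ 9/6 mod 13. 6⁻¹ ≡ 11 (mod 13), so λ ≡ 8.
  x = λ² - 7 - 0 = 64 - 7 ≡ 5; y = λ·(7 - 5) - 3 ≡ 0. → (5, 0)
5P: (5, 0) + (0, 12). λ = (12 - 0)/(0 - 5) ≡ 12/8 mod 13. 8⁻¹ ≡ 5 (mod 13), so λ ≡ 8.
  x = λ² - 5 - 0 = 64 - 5 ≡ 7; y = λ·(5 - 7) - 0 ≡ 10. → (7, 10)
6P: (7, 10) + (0, 12). λ = (12 - 10)/(0 - 7) ≡ 2/6 mod 13. 6⁻¹ ≡ 11 (mod 13), so λ ≡ 9.
  x = λ² - 7 - 0 = 81 - 7 ≡ 9; y = λ·(7 - 9) - 10 ≡ 11. → (9, 11)
7P: (9, 11) + (0, 12). λ = (12 - 11)/(0 - 9) ≡ 1/4 mod 13. 4⁻¹ ≡ 10 (mod 13), so λ ≡ 10.
  x = λ² - 9 - 0 = 100 - 9 ≡ 0; y = λ·(9 - 0) - 11 ≡ 1. → (0, 1)
8P: (0, 1) + (0, 12): same x and y₁ ≡ -y₂, so the sum is O.
8P = O, so the order is 8.

8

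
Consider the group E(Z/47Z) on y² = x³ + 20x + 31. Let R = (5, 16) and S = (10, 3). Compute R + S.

(35, 15)

(5, 16) + (10, 3). λ = (3 - 16)/(10 - 5) ≡ 34/5 mod 47. 5⁻¹ ≡ 19 (mod 47), so λ ≡ 35.
  x = λ² - 5 - 10 = 1225 - 15 ≡ 35; y = λ·(5 - 35) - 16 ≡ 15. → (35, 15)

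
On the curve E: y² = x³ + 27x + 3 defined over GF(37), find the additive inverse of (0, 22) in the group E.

(0, 15)

-(0, 22) = (0, -22 mod 37) = (0, 15).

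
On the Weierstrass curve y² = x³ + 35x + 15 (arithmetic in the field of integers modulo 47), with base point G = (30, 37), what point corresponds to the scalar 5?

(16, 26)

Repeated addition: build up to 5G.
2G: tangent at (30, 37): λ = (3·30² + 35)/(2·37) ≡ 9/27. 27⁻¹ ≡ 7 (mod 47) since 27·7 = 189 ≡ 1, so λ ≡ 9·7 ≡ 16.
  x = λ² - 30 - 30 = 256 - 60 ≡ 8; y = λ·(30 - 8) - 37 ≡ 33. → (8, 33)
3G: (8, 33) + (30, 37). λ = (37 - 33)/(30 - 8) ≡ 4/22 mod 47. 22⁻¹ ≡ 15 (mod 47), so λ ≡ 13.
  x = λ² - 8 - 30 = 169 - 38 ≡ 37; y = λ·(8 - 37) - 33 ≡ 13. → (37, 13)
4G: (37, 13) + (30, 37). λ = (37 - 13)/(30 - 37) ≡ 24/40 mod 47. 40⁻¹ ≡ 20 (mod 47) since 40·20 = 800 ≡ 1, so λ ≡ 10.
  x = λ² - 37 - 30 = 100 - 67 ≡ 33; y = λ·(37 - 33) - 13 ≡ 27. → (33, 27)
5G: (33, 27) + (30, 37). λ = (37 - 27)/(30 - 33) ≡ 10/44 mod 47. 44⁻¹ ≡ 31 (mod 47) since 44·31 = 1364 ≡ 1, so λ ≡ 28.
  x = λ² - 33 - 30 = 784 - 63 ≡ 16; y = λ·(33 - 16) - 27 ≡ 26. → (16, 26)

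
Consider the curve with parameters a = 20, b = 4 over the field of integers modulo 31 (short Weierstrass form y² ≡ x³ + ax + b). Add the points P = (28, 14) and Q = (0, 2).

(19, 12)

(28, 14) + (0, 2). λ = (2 - 14)/(0 - 28) ≡ 19/3 mod 31. 3⁻¹ ≡ 21 (mod 31), so λ ≡ 27.
  x = λ² - 28 - 0 = 729 - 28 ≡ 19; y = λ·(28 - 19) - 14 ≡ 12. → (19, 12)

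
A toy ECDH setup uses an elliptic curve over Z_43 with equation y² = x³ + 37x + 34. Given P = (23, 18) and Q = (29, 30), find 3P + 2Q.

First 3P:
Repeated addition: build up to 3P.
2P: tangent at (23, 18): λ = (3·23² + 37)/(2·18) ≡ 33/36. 36⁻¹ ≡ 6 (mod 43), so λ ≡ 33·6 ≡ 26.
  x = λ² - 23 - 23 = 676 - 46 ≡ 28; y = λ·(23 - 28) - 18 ≡ 24. → (28, 24)
3P: (28, 24) + (23, 18). λ = (18 - 24)/(23 - 28) ≡ 37/38 mod 43. 38⁻¹ ≡ 17 (mod 43), so λ ≡ 27.
  x = λ² - 28 - 23 = 729 - 51 ≡ 33; y = λ·(28 - 33) - 24 ≡ 13. → (33, 13)
3P = (33, 13).
Next 2Q:
Repeated addition: build up to 2Q.
2Q: tangent at (29, 30): λ = (3·29² + 37)/(2·30) ≡ 23/17. 17⁻¹ ≡ 38 (mod 43) since 17·38 = 646 ≡ 1, so λ ≡ 23·38 ≡ 14.
  x = λ² - 29 - 29 = 196 - 58 ≡ 9; y = λ·(29 - 9) - 30 ≡ 35. → (9, 35)
2Q = (9, 35).
Finally 3P + 2Q:
(33, 13) + (9, 35). λ = (35 - 13)/(9 - 33) ≡ 22/19 mod 43. 19⁻¹ ≡ 34 (mod 43) since 19·34 = 646 ≡ 1, so λ ≡ 17.
  x = λ² - 33 - 9 = 289 - 42 ≡ 32; y = λ·(33 - 32) - 13 ≡ 4. → (32, 4)

(32, 4)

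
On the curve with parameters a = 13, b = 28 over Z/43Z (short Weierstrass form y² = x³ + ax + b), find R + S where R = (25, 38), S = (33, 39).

(25, 38) + (33, 39). λ = (39 - 38)/(33 - 25) ≡ 1/8 mod 43. 8⁻¹ ≡ 27 (mod 43) since 8·27 = 216 ≡ 1, so λ ≡ 27.
  x = λ² - 25 - 33 = 729 - 58 ≡ 26; y = λ·(25 - 26) - 38 ≡ 21. → (26, 21)

(26, 21)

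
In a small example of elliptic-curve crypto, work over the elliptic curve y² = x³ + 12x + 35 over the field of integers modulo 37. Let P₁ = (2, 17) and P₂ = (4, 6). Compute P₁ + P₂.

(15, 36)

(2, 17) + (4, 6). λ = (6 - 17)/(4 - 2) ≡ 26/2 mod 37. 2⁻¹ ≡ 19 (mod 37) since 2·19 = 38 ≡ 1, so λ ≡ 13.
  x = λ² - 2 - 4 = 169 - 6 ≡ 15; y = λ·(2 - 15) - 17 ≡ 36. → (15, 36)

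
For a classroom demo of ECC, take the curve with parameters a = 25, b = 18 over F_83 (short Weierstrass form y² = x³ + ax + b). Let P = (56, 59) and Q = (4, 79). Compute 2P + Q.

(68, 70)

First 2P:
Repeated addition: build up to 2P.
2P: tangent at (56, 59): λ = (3·56² + 25)/(2·59) ≡ 54/35. 35⁻¹ ≡ 19 (mod 83), so λ ≡ 54·19 ≡ 30.
  x = λ² - 56 - 56 = 900 - 112 ≡ 41; y = λ·(56 - 41) - 59 ≡ 59. → (41, 59)
2P = (41, 59).
Finally 2P + Q:
(41, 59) + (4, 79). λ = (79 - 59)/(4 - 41) ≡ 20/46 mod 83. 46⁻¹ ≡ 74 (mod 83) since 46·74 = 3404 ≡ 1, so λ ≡ 69.
  x = λ² - 41 - 4 = 4761 - 45 ≡ 68; y = λ·(41 - 68) - 59 ≡ 70. → (68, 70)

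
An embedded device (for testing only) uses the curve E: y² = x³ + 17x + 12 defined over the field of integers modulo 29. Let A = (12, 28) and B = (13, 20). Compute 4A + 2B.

First 4A:
Double-and-add on 4 = (100)₂. Start with A = (12, 28) for the leading 1-bit.
double: tangent at (12, 28): λ = (3·12² + 17)/(2·28) ≡ 14/27. 27⁻¹ ≡ 14 (mod 29) since 27·14 = 378 ≡ 1, so λ ≡ 14·14 ≡ 22.
  x = λ² - 12 - 12 = 484 - 24 ≡ 25; y = λ·(12 - 25) - 28 ≡ 5. → (25, 5)
double: tangent at (25, 5): λ = (3·25² + 17)/(2·5) ≡ 7/10. 10⁻¹ ≡ 3 (mod 29) since 10·3 = 30 ≡ 1, so λ ≡ 7·3 ≡ 21.
  x = λ² - 25 - 25 = 441 - 50 ≡ 14; y = λ·(25 - 14) - 5 ≡ 23. → (14, 23)
4A = (14, 23).
Next 2B:
Repeated addition: build up to 2B.
2B: tangent at (13, 20): λ = (3·13² + 17)/(2·20) ≡ 2/11. 11⁻¹ ≡ 8 (mod 29), so λ ≡ 2·8 ≡ 16.
  x = λ² - 13 - 13 = 256 - 26 ≡ 27; y = λ·(13 - 27) - 20 ≡ 17. → (27, 17)
2B = (27, 17).
Finally 4A + 2B:
(14, 23) + (27, 17). λ = (17 - 23)/(27 - 14) ≡ 23/13 mod 29. 13⁻¹ ≡ 9 (mod 29), so λ ≡ 4.
  x = λ² - 14 - 27 = 16 - 41 ≡ 4; y = λ·(14 - 4) - 23 ≡ 17. → (4, 17)

(4, 17)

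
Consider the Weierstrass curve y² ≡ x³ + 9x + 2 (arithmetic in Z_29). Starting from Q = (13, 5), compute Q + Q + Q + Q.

(18, 14)

Repeated addition: build up to 4Q.
2Q: tangent at (13, 5): λ = (3·13² + 9)/(2·5) ≡ 23/10. 10⁻¹ ≡ 3 (mod 29), so λ ≡ 23·3 ≡ 11.
  x = λ² - 13 - 13 = 121 - 26 ≡ 8; y = λ·(13 - 8) - 5 ≡ 21. → (8, 21)
3Q: (8, 21) + (13, 5). λ = (5 - 21)/(13 - 8) ≡ 13/5 mod 29. 5⁻¹ ≡ 6 (mod 29), so λ ≡ 20.
  x = λ² - 8 - 13 = 400 - 21 ≡ 2; y = λ·(8 - 2) - 21 ≡ 12. → (2, 12)
4Q: (2, 12) + (13, 5). λ = (5 - 12)/(13 - 2) ≡ 22/11 mod 29. 11⁻¹ ≡ 8 (mod 29), so λ ≡ 2.
  x = λ² - 2 - 13 = 4 - 15 ≡ 18; y = λ·(2 - 18) - 12 ≡ 14. → (18, 14)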